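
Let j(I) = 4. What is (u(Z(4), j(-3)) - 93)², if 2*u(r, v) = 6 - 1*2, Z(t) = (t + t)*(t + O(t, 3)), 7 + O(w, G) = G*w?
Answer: 8281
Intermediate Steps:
O(w, G) = -7 + G*w
Z(t) = 2*t*(-7 + 4*t) (Z(t) = (t + t)*(t + (-7 + 3*t)) = (2*t)*(-7 + 4*t) = 2*t*(-7 + 4*t))
u(r, v) = 2 (u(r, v) = (6 - 1*2)/2 = (6 - 2)/2 = (½)*4 = 2)
(u(Z(4), j(-3)) - 93)² = (2 - 93)² = (-91)² = 8281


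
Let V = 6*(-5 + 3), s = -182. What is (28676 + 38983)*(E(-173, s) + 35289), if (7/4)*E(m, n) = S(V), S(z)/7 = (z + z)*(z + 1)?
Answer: 2459066355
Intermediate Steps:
V = -12 (V = 6*(-2) = -12)
S(z) = 14*z*(1 + z) (S(z) = 7*((z + z)*(z + 1)) = 7*((2*z)*(1 + z)) = 7*(2*z*(1 + z)) = 14*z*(1 + z))
E(m, n) = 1056 (E(m, n) = 4*(14*(-12)*(1 - 12))/7 = 4*(14*(-12)*(-11))/7 = (4/7)*1848 = 1056)
(28676 + 38983)*(E(-173, s) + 35289) = (28676 + 38983)*(1056 + 35289) = 67659*36345 = 2459066355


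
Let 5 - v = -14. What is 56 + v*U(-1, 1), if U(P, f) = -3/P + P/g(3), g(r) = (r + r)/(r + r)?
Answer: 94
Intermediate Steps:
v = 19 (v = 5 - 1*(-14) = 5 + 14 = 19)
g(r) = 1 (g(r) = (2*r)/((2*r)) = (2*r)*(1/(2*r)) = 1)
U(P, f) = P - 3/P (U(P, f) = -3/P + P/1 = -3/P + P*1 = -3/P + P = P - 3/P)
56 + v*U(-1, 1) = 56 + 19*(-1 - 3/(-1)) = 56 + 19*(-1 - 3*(-1)) = 56 + 19*(-1 + 3) = 56 + 19*2 = 56 + 38 = 94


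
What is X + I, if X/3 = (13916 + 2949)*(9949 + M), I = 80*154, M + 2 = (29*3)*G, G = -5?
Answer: 481271960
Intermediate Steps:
M = -437 (M = -2 + (29*3)*(-5) = -2 + 87*(-5) = -2 - 435 = -437)
I = 12320
X = 481259640 (X = 3*((13916 + 2949)*(9949 - 437)) = 3*(16865*9512) = 3*160419880 = 481259640)
X + I = 481259640 + 12320 = 481271960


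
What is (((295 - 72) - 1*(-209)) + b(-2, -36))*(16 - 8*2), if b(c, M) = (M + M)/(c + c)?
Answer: 0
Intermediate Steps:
b(c, M) = M/c (b(c, M) = (2*M)/((2*c)) = (2*M)*(1/(2*c)) = M/c)
(((295 - 72) - 1*(-209)) + b(-2, -36))*(16 - 8*2) = (((295 - 72) - 1*(-209)) - 36/(-2))*(16 - 8*2) = ((223 + 209) - 36*(-1/2))*(16 - 16) = (432 + 18)*0 = 450*0 = 0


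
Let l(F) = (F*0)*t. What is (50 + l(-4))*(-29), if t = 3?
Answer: -1450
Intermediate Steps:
l(F) = 0 (l(F) = (F*0)*3 = 0*3 = 0)
(50 + l(-4))*(-29) = (50 + 0)*(-29) = 50*(-29) = -1450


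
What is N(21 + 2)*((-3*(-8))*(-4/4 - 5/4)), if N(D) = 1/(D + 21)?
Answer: -27/22 ≈ -1.2273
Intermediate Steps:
N(D) = 1/(21 + D)
N(21 + 2)*((-3*(-8))*(-4/4 - 5/4)) = ((-3*(-8))*(-4/4 - 5/4))/(21 + (21 + 2)) = (24*(-4*¼ - 5*¼))/(21 + 23) = (24*(-1 - 5/4))/44 = (24*(-9/4))/44 = (1/44)*(-54) = -27/22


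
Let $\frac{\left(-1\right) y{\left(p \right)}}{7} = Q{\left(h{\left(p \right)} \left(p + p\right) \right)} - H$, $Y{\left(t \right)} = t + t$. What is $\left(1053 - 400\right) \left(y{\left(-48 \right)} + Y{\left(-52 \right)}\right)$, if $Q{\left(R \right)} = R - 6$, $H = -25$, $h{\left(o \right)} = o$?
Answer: $-21217929$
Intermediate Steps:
$Y{\left(t \right)} = 2 t$
$Q{\left(R \right)} = -6 + R$ ($Q{\left(R \right)} = R - 6 = -6 + R$)
$y{\left(p \right)} = -133 - 14 p^{2}$ ($y{\left(p \right)} = - 7 \left(\left(-6 + p \left(p + p\right)\right) - -25\right) = - 7 \left(\left(-6 + p 2 p\right) + 25\right) = - 7 \left(\left(-6 + 2 p^{2}\right) + 25\right) = - 7 \left(19 + 2 p^{2}\right) = -133 - 14 p^{2}$)
$\left(1053 - 400\right) \left(y{\left(-48 \right)} + Y{\left(-52 \right)}\right) = \left(1053 - 400\right) \left(\left(-133 - 14 \left(-48\right)^{2}\right) + 2 \left(-52\right)\right) = 653 \left(\left(-133 - 32256\right) - 104\right) = 653 \left(-32389 - 104\right) = 653 \left(-32493\right) = -21217929$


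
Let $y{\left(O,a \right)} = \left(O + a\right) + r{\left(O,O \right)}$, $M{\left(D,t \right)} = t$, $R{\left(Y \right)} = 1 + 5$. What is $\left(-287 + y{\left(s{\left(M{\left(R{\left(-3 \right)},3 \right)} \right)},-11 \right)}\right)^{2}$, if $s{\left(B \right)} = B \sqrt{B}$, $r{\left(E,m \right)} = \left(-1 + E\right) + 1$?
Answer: $88912 - 3576 \sqrt{3} \approx 82718.0$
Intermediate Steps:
$R{\left(Y \right)} = 6$
$r{\left(E,m \right)} = E$
$s{\left(B \right)} = B^{\frac{3}{2}}$
$y{\left(O,a \right)} = a + 2 O$ ($y{\left(O,a \right)} = \left(O + a\right) + O = a + 2 O$)
$\left(-287 + y{\left(s{\left(M{\left(R{\left(-3 \right)},3 \right)} \right)},-11 \right)}\right)^{2} = \left(-287 - \left(11 - 2 \cdot 3^{\frac{3}{2}}\right)\right)^{2} = \left(-287 - \left(11 - 2 \cdot 3 \sqrt{3}\right)\right)^{2} = \left(-287 - \left(11 - 6 \sqrt{3}\right)\right)^{2} = \left(-298 + 6 \sqrt{3}\right)^{2}$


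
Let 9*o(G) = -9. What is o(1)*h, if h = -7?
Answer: 7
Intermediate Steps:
o(G) = -1 (o(G) = (1/9)*(-9) = -1)
o(1)*h = -1*(-7) = 7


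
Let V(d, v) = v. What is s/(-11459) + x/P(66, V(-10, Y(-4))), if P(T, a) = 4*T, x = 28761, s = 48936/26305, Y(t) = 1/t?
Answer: 2889795468697/26525751560 ≈ 108.94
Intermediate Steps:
Y(t) = 1/t
s = 48936/26305 (s = 48936*(1/26305) = 48936/26305 ≈ 1.8603)
s/(-11459) + x/P(66, V(-10, Y(-4))) = (48936/26305)/(-11459) + 28761/((4*66)) = (48936/26305)*(-1/11459) + 28761/264 = -48936/301428995 + 28761*(1/264) = -48936/301428995 + 9587/88 = 2889795468697/26525751560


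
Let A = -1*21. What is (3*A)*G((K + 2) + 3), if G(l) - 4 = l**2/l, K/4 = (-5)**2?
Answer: -6867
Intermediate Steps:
K = 100 (K = 4*(-5)**2 = 4*25 = 100)
A = -21
G(l) = 4 + l (G(l) = 4 + l**2/l = 4 + l)
(3*A)*G((K + 2) + 3) = (3*(-21))*(4 + ((100 + 2) + 3)) = -63*(4 + (102 + 3)) = -63*(4 + 105) = -63*109 = -6867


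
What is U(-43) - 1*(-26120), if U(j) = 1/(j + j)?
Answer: 2246319/86 ≈ 26120.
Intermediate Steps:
U(j) = 1/(2*j)
U(-43) - 1*(-26120) = (½)/(-43) - 1*(-26120) = (½)*(-1/43) + 26120 = -1/86 + 26120 = 2246319/86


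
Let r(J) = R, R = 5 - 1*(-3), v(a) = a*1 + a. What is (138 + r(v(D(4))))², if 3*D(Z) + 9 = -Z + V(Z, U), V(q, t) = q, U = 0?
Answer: 21316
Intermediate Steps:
D(Z) = -3 (D(Z) = -3 + (-Z + Z)/3 = -3 + (⅓)*0 = -3 + 0 = -3)
v(a) = 2*a (v(a) = a + a = 2*a)
R = 8 (R = 5 + 3 = 8)
r(J) = 8
(138 + r(v(D(4))))² = (138 + 8)² = 146² = 21316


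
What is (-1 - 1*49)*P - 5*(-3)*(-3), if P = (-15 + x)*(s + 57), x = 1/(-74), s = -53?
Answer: 109435/37 ≈ 2957.7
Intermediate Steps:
x = -1/74 ≈ -0.013514
P = -2222/37 (P = (-15 - 1/74)*(-53 + 57) = -1111/74*4 = -2222/37 ≈ -60.054)
(-1 - 1*49)*P - 5*(-3)*(-3) = (-1 - 1*49)*(-2222/37) - 5*(-3)*(-3) = (-1 - 49)*(-2222/37) + 15*(-3) = -50*(-2222/37) - 45 = 111100/37 - 45 = 109435/37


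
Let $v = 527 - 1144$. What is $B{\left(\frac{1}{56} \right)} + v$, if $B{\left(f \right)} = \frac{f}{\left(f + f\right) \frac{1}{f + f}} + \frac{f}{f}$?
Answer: $- \frac{34495}{56} \approx -615.98$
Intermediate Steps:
$B{\left(f \right)} = 1 + f$ ($B{\left(f \right)} = \frac{f}{2 f \frac{1}{2 f}} + 1 = \frac{f}{1} + 1 = f 1 + 1 = f + 1 = 1 + f$)
$v = -617$ ($v = 527 - 1144 = -617$)
$B{\left(\frac{1}{56} \right)} + v = \left(1 + \frac{1}{56}\right) - 617 = \frac{57}{56} - 617 = - \frac{34495}{56}$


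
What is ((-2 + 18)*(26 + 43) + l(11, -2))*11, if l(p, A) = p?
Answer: 12265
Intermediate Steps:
((-2 + 18)*(26 + 43) + l(11, -2))*11 = ((-2 + 18)*(26 + 43) + 11)*11 = (16*69 + 11)*11 = (1104 + 11)*11 = 1115*11 = 12265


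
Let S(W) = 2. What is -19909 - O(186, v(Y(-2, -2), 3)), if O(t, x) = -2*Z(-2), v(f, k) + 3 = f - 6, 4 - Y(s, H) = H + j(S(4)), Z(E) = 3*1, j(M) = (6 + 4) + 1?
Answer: -19903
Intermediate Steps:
j(M) = 11 (j(M) = 10 + 1 = 11)
Z(E) = 3
Y(s, H) = -7 - H (Y(s, H) = 4 - (H + 11) = 4 - (11 + H) = 4 + (-11 - H) = -7 - H)
v(f, k) = -9 + f (v(f, k) = -3 + (f - 6) = -3 + (-6 + f) = -9 + f)
O(t, x) = -6 (O(t, x) = -2*3 = -6)
-19909 - O(186, v(Y(-2, -2), 3)) = -19909 - 1*(-6) = -19909 + 6 = -19903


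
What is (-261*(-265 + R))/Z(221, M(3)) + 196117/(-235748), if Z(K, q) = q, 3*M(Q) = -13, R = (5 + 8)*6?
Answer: -34521007429/3064724 ≈ -11264.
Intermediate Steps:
R = 78 (R = 13*6 = 78)
M(Q) = -13/3 (M(Q) = (⅓)*(-13) = -13/3)
(-261*(-265 + R))/Z(221, M(3)) + 196117/(-235748) = (-261*(-265 + 78))/(-13/3) + 196117/(-235748) = -261*(-187)*(-3/13) + 196117*(-1/235748) = 48807*(-3/13) - 196117/235748 = -146421/13 - 196117/235748 = -34521007429/3064724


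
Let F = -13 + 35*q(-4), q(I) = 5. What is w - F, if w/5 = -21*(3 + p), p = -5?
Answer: 48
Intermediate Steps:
F = 162 (F = -13 + 35*5 = -13 + 175 = 162)
w = 210 (w = 5*(-21*(3 - 5)) = 5*(-21*(-2)) = 5*42 = 210)
w - F = 210 - 1*162 = 210 - 162 = 48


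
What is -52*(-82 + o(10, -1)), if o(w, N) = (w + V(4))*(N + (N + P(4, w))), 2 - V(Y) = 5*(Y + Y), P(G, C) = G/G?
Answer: 2808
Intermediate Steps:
P(G, C) = 1
V(Y) = 2 - 10*Y (V(Y) = 2 - 5*(Y + Y) = 2 - 5*2*Y = 2 - 10*Y)
o(w, N) = (1 + 2*N)*(-38 + w) (o(w, N) = (w + (2 - 10*4))*(N + (N + 1)) = (w + (2 - 40))*(N + (1 + N)) = (w - 38)*(1 + 2*N) = (-38 + w)*(1 + 2*N) = (1 + 2*N)*(-38 + w))
-52*(-82 + o(10, -1)) = -52*(-82 + (-38 + 10 - 76*(-1) + 2*(-1)*10)) = -52*(-82 + (-38 + 10 + 76 - 20)) = -52*(-82 + 28) = -52*(-54) = 2808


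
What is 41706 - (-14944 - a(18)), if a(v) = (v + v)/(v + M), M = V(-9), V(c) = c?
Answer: 56654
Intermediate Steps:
M = -9
a(v) = 2*v/(-9 + v) (a(v) = (v + v)/(v - 9) = (2*v)/(-9 + v) = 2*v/(-9 + v))
41706 - (-14944 - a(18)) = 41706 - (-14944 - 2*18/(-9 + 18)) = 41706 - (-14944 - 2*18/9) = 41706 - (-14944 - 1*4) = 41706 - (-14944 - 4) = 41706 - 1*(-14948) = 41706 + 14948 = 56654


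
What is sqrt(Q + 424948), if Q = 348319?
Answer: sqrt(773267) ≈ 879.36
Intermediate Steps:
sqrt(Q + 424948) = sqrt(348319 + 424948) = sqrt(773267)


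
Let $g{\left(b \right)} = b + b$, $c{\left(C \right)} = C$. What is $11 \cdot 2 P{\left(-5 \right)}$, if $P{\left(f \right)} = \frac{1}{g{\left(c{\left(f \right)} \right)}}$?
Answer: $- \frac{11}{5} \approx -2.2$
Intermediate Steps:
$g{\left(b \right)} = 2 b$
$P{\left(f \right)} = \frac{1}{2 f}$
$11 \cdot 2 P{\left(-5 \right)} = 11 \cdot 2 \frac{1}{2 \left(-5\right)} = 22 \cdot \frac{1}{2} \left(- \frac{1}{5}\right) = 22 \left(- \frac{1}{10}\right) = - \frac{11}{5}$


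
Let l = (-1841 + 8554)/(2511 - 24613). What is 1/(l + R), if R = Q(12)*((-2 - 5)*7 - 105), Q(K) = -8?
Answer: 22102/27222951 ≈ 0.00081189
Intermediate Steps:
l = -6713/22102 (l = 6713/(-22102) = 6713*(-1/22102) = -6713/22102 ≈ -0.30373)
R = 1232 (R = -8*((-2 - 5)*7 - 105) = -8*(-7*7 - 105) = -8*(-49 - 105) = -8*(-154) = 1232)
1/(l + R) = 1/(-6713/22102 + 1232) = 1/(27222951/22102) = 22102/27222951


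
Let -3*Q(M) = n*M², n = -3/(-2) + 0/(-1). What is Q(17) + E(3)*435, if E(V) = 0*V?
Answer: -289/2 ≈ -144.50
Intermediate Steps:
n = 3/2 (n = -3*(-½) + 0*(-1) = 3/2 + 0 = 3/2 ≈ 1.5000)
E(V) = 0
Q(M) = -M²/2
Q(17) + E(3)*435 = -½*17² + 0*435 = -½*289 + 0 = -289/2 + 0 = -289/2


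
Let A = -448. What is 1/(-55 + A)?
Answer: -1/503 ≈ -0.0019881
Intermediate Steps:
1/(-55 + A) = 1/(-55 - 448) = 1/(-503) = -1/503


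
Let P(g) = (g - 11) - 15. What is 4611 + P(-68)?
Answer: 4517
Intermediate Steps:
P(g) = -26 + g (P(g) = (-11 + g) - 15 = -26 + g)
4611 + P(-68) = 4611 + (-26 - 68) = 4611 - 94 = 4517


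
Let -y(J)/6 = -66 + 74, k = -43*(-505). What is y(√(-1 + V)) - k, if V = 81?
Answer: -21763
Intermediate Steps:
k = 21715
y(J) = -48 (y(J) = -6*(-66 + 74) = -6*8 = -48)
y(√(-1 + V)) - k = -48 - 1*21715 = -48 - 21715 = -21763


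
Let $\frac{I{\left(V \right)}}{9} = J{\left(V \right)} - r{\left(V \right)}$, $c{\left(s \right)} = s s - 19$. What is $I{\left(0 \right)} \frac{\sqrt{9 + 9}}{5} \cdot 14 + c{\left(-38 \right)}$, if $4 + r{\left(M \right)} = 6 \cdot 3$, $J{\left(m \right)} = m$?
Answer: $1425 - \frac{5292 \sqrt{2}}{5} \approx -71.804$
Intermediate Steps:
$r{\left(M \right)} = 14$ ($r{\left(M \right)} = -4 + 6 \cdot 3 = -4 + 18 = 14$)
$c{\left(s \right)} = -19 + s^{2}$ ($c{\left(s \right)} = s^{2} - 19 = -19 + s^{2}$)
$I{\left(V \right)} = -126 + 9 V$ ($I{\left(V \right)} = 9 \left(V - 14\right) = 9 \left(-14 + V\right) = -126 + 9 V$)
$I{\left(0 \right)} \frac{\sqrt{9 + 9}}{5} \cdot 14 + c{\left(-38 \right)} = \left(-126 + 9 \cdot 0\right) \frac{\sqrt{9 + 9}}{5} \cdot 14 - \left(19 - \left(-38\right)^{2}\right) = \left(-126 + 0\right) \sqrt{18} \cdot \frac{1}{5} \cdot 14 + \left(-19 + 1444\right) = - 126 \cdot 3 \sqrt{2} \cdot \frac{1}{5} \cdot 14 + 1425 = - 126 \frac{3 \sqrt{2}}{5} \cdot 14 + 1425 = - \frac{378 \sqrt{2}}{5} \cdot 14 + 1425 = - \frac{5292 \sqrt{2}}{5} + 1425 = 1425 - \frac{5292 \sqrt{2}}{5}$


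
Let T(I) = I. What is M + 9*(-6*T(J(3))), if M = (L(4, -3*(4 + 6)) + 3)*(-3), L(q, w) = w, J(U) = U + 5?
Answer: -351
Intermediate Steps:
J(U) = 5 + U
M = 81 (M = (-3*(4 + 6) + 3)*(-3) = (-3*10 + 3)*(-3) = (-30 + 3)*(-3) = -27*(-3) = 81)
M + 9*(-6*T(J(3))) = 81 + 9*(-6*(5 + 3)) = 81 + 9*(-6*8) = 81 + 9*(-48) = 81 - 432 = -351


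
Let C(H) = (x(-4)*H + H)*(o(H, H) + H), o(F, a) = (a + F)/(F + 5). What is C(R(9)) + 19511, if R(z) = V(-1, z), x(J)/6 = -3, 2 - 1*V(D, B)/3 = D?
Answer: 125561/7 ≈ 17937.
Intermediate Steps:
V(D, B) = 6 - 3*D
x(J) = -18 (x(J) = 6*(-3) = -18)
R(z) = 9 (R(z) = 6 - 3*(-1) = 6 + 3 = 9)
o(F, a) = (F + a)/(5 + F)
C(H) = -17*H*(H + 2*H/(5 + H)) (C(H) = (-18*H + H)*((H + H)/(5 + H) + H) = (-17*H)*((2*H)/(5 + H) + H) = (-17*H)*(2*H/(5 + H) + H) = (-17*H)*(H + 2*H/(5 + H)) = -17*H*(H + 2*H/(5 + H)))
C(R(9)) + 19511 = 17*9**2*(-7 - 1*9)/(5 + 9) + 19511 = 17*81*(-7 - 9)/14 + 19511 = 17*81*(1/14)*(-16) + 19511 = -11016/7 + 19511 = 125561/7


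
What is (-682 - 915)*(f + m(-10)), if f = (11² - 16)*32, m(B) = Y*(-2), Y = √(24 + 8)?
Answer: -5365920 + 12776*√2 ≈ -5.3479e+6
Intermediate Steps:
Y = 4*√2 (Y = √32 = 4*√2 ≈ 5.6569)
m(B) = -8*√2 (m(B) = (4*√2)*(-2) = -8*√2)
f = 3360 (f = (121 - 16)*32 = 105*32 = 3360)
(-682 - 915)*(f + m(-10)) = (-682 - 915)*(3360 - 8*√2) = -1597*(3360 - 8*√2) = -5365920 + 12776*√2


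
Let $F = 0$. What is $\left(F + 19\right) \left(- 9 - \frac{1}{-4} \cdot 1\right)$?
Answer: $- \frac{171}{4} \approx -42.75$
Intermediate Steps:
$\left(F + 19\right) \left(- 9 - \frac{1}{-4} \cdot 1\right) = \left(0 + 19\right) \left(- 9 - \frac{1}{-4} \cdot 1\right) = 19 \left(- 9 \left(-1\right) \left(- \frac{1}{4}\right) 1\right) = 19 \left(- 9 \cdot \frac{1}{4} \cdot 1\right) = 19 \left(\left(-9\right) \frac{1}{4}\right) = 19 \left(- \frac{9}{4}\right) = - \frac{171}{4}$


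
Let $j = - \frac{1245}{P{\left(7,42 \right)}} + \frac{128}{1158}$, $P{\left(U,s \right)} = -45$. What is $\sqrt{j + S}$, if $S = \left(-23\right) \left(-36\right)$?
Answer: $\frac{11 \sqrt{263445}}{193} \approx 29.254$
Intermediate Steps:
$S = 828$
$j = \frac{5361}{193}$ ($j = - \frac{1245}{-45} + \frac{128}{1158} = \left(-1245\right) \left(- \frac{1}{45}\right) + 128 \cdot \frac{1}{1158} = \frac{83}{3} + \frac{64}{579} = \frac{5361}{193} \approx 27.777$)
$\sqrt{j + S} = \sqrt{\frac{5361}{193} + 828} = \sqrt{\frac{165165}{193}} = \frac{11 \sqrt{263445}}{193}$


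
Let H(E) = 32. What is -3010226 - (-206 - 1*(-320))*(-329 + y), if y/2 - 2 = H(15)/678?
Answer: -335970104/113 ≈ -2.9732e+6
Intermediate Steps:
y = 1388/339 (y = 4 + 2*(32/678) = 4 + 2*(32*(1/678)) = 4 + 2*(16/339) = 4 + 32/339 = 1388/339 ≈ 4.0944)
-3010226 - (-206 - 1*(-320))*(-329 + y) = -3010226 - (-206 - 1*(-320))*(-329 + 1388/339) = -3010226 - (-206 + 320)*(-110143)/339 = -3010226 - 114*(-110143)/339 = -3010226 - 1*(-4185434/113) = -3010226 + 4185434/113 = -335970104/113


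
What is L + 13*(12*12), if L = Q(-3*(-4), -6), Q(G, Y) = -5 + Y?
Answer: 1861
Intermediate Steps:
L = -11 (L = -5 - 6 = -11)
L + 13*(12*12) = -11 + 13*(12*12) = -11 + 13*144 = -11 + 1872 = 1861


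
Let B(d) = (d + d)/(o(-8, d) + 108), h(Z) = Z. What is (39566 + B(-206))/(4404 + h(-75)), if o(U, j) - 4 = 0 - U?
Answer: 1186877/129870 ≈ 9.1390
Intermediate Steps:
o(U, j) = 4 - U (o(U, j) = 4 + (0 - U) = 4 - U)
B(d) = d/60 (B(d) = (d + d)/((4 - 1*(-8)) + 108) = (2*d)/((4 + 8) + 108) = (2*d)/(12 + 108) = (2*d)/120 = (2*d)*(1/120) = d/60)
(39566 + B(-206))/(4404 + h(-75)) = (39566 + (1/60)*(-206))/(4404 - 75) = (39566 - 103/30)/4329 = (1186877/30)*(1/4329) = 1186877/129870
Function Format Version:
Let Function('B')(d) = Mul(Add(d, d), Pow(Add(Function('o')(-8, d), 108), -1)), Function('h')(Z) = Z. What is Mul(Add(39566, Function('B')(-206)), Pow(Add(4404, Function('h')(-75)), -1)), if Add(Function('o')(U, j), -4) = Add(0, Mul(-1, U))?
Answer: Rational(1186877, 129870) ≈ 9.1390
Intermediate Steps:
Function('o')(U, j) = Add(4, Mul(-1, U)) (Function('o')(U, j) = Add(4, Add(0, Mul(-1, U))) = Add(4, Mul(-1, U)))
Function('B')(d) = Mul(Rational(1, 60), d) (Function('B')(d) = Mul(Add(d, d), Pow(Add(Add(4, Mul(-1, -8)), 108), -1)) = Mul(Mul(2, d), Pow(Add(Add(4, 8), 108), -1)) = Mul(Mul(2, d), Pow(Add(12, 108), -1)) = Mul(Mul(2, d), Pow(120, -1)) = Mul(Mul(2, d), Rational(1, 120)) = Mul(Rational(1, 60), d))
Mul(Add(39566, Function('B')(-206)), Pow(Add(4404, Function('h')(-75)), -1)) = Mul(Add(39566, Mul(Rational(1, 60), -206)), Pow(Add(4404, -75), -1)) = Mul(Add(39566, Rational(-103, 30)), Pow(4329, -1)) = Mul(Rational(1186877, 30), Rational(1, 4329)) = Rational(1186877, 129870)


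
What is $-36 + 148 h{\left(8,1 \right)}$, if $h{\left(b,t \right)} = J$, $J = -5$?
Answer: $-776$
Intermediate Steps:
$h{\left(b,t \right)} = -5$
$-36 + 148 h{\left(8,1 \right)} = -36 + 148 \left(-5\right) = -36 - 740 = -776$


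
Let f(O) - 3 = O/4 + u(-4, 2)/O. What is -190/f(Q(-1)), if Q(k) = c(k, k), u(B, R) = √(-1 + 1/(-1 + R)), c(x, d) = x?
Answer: -760/11 ≈ -69.091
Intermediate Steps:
Q(k) = k
f(O) = 3 + O/4 (f(O) = 3 + (O/4 + √((2 - 1*2)/(-1 + 2))/O) = 3 + (O*(¼) + √((2 - 2)/1)/O) = 3 + (O/4 + √(1*0)/O) = 3 + (O/4 + √0/O) = 3 + (O/4 + 0/O) = 3 + (O/4 + 0) = 3 + O/4)
-190/f(Q(-1)) = -190/(3 + (¼)*(-1)) = -190/(3 - ¼) = -190/11/4 = -190*4/11 = -760/11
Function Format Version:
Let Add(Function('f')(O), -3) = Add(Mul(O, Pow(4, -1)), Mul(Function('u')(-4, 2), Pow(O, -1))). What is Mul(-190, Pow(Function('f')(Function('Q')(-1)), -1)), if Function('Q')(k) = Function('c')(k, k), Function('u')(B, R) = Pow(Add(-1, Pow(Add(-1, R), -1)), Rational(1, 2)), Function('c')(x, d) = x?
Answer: Rational(-760, 11) ≈ -69.091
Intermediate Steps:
Function('Q')(k) = k
Function('f')(O) = Add(3, Mul(Rational(1, 4), O)) (Function('f')(O) = Add(3, Add(Mul(O, Pow(4, -1)), Mul(Pow(Mul(Pow(Add(-1, 2), -1), Add(2, Mul(-1, 2))), Rational(1, 2)), Pow(O, -1)))) = Add(3, Add(Mul(O, Rational(1, 4)), Mul(Pow(Mul(Pow(1, -1), Add(2, -2)), Rational(1, 2)), Pow(O, -1)))) = Add(3, Add(Mul(Rational(1, 4), O), Mul(Pow(Mul(1, 0), Rational(1, 2)), Pow(O, -1)))) = Add(3, Add(Mul(Rational(1, 4), O), Mul(Pow(0, Rational(1, 2)), Pow(O, -1)))) = Add(3, Add(Mul(Rational(1, 4), O), Mul(0, Pow(O, -1)))) = Add(3, Add(Mul(Rational(1, 4), O), 0)) = Add(3, Mul(Rational(1, 4), O)))
Mul(-190, Pow(Function('f')(Function('Q')(-1)), -1)) = Mul(-190, Pow(Add(3, Mul(Rational(1, 4), -1)), -1)) = Mul(-190, Pow(Add(3, Rational(-1, 4)), -1)) = Mul(-190, Pow(Rational(11, 4), -1)) = Mul(-190, Rational(4, 11)) = Rational(-760, 11)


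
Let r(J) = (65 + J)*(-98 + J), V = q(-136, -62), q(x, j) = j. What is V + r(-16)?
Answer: -5648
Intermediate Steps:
V = -62
r(J) = (-98 + J)*(65 + J)
V + r(-16) = -62 + (-6370 + (-16)**2 - 33*(-16)) = -62 + (-6370 + 256 + 528) = -62 - 5586 = -5648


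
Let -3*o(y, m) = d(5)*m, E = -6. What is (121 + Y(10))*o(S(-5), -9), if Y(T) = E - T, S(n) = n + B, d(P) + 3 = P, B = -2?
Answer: 630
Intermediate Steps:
d(P) = -3 + P
S(n) = -2 + n (S(n) = n - 2 = -2 + n)
Y(T) = -6 - T
o(y, m) = -2*m/3 (o(y, m) = -(-3 + 5)*m/3 = -2*m/3)
(121 + Y(10))*o(S(-5), -9) = (121 + (-6 - 1*10))*(-⅔*(-9)) = (121 + (-6 - 10))*6 = (121 - 16)*6 = 105*6 = 630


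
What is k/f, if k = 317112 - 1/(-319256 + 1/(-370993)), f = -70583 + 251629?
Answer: 37559297438639401/21443403478924614 ≈ 1.7516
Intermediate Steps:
f = 181046
k = 37559297438639401/118441741209 (k = 317112 - 1/(-319256 - 1/370993) = 317112 - 1/(-118441741209/370993) = 317112 - 1*(-370993/118441741209) = 317112 + 370993/118441741209 = 37559297438639401/118441741209 ≈ 3.1711e+5)
k/f = (37559297438639401/118441741209)/181046 = (37559297438639401/118441741209)*(1/181046) = 37559297438639401/21443403478924614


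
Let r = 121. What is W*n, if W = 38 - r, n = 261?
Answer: -21663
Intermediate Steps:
W = -83 (W = 38 - 1*121 = 38 - 121 = -83)
W*n = -83*261 = -21663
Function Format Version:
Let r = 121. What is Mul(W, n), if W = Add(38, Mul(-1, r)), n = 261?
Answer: -21663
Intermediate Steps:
W = -83 (W = Add(38, Mul(-1, 121)) = Add(38, -121) = -83)
Mul(W, n) = Mul(-83, 261) = -21663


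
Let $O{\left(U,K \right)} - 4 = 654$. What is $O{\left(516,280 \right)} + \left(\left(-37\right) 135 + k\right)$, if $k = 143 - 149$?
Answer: $-4343$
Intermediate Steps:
$k = -6$ ($k = 143 - 149 = -6$)
$O{\left(U,K \right)} = 658$ ($O{\left(U,K \right)} = 4 + 654 = 658$)
$O{\left(516,280 \right)} + \left(\left(-37\right) 135 + k\right) = 658 - 5001 = -4343$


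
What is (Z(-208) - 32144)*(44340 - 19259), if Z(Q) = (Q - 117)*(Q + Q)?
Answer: 2584747536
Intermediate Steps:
Z(Q) = 2*Q*(-117 + Q) (Z(Q) = (-117 + Q)*(2*Q) = 2*Q*(-117 + Q))
(Z(-208) - 32144)*(44340 - 19259) = (2*(-208)*(-117 - 208) - 32144)*(44340 - 19259) = (2*(-208)*(-325) - 32144)*25081 = (135200 - 32144)*25081 = 103056*25081 = 2584747536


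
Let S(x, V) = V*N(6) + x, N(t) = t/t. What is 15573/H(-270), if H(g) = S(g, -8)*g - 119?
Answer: 15573/74941 ≈ 0.20780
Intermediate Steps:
N(t) = 1
S(x, V) = V + x (S(x, V) = V*1 + x = V + x)
H(g) = -119 + g*(-8 + g) (H(g) = (-8 + g)*g - 119 = g*(-8 + g) - 119 = -119 + g*(-8 + g))
15573/H(-270) = 15573/(-119 - 270*(-8 - 270)) = 15573/(-119 - 270*(-278)) = 15573/(-119 + 75060) = 15573/74941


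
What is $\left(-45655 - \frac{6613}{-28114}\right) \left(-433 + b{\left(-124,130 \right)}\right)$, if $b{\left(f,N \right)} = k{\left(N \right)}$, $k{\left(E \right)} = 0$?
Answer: $\frac{555771978681}{28114} \approx 1.9769 \cdot 10^{7}$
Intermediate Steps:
$b{\left(f,N \right)} = 0$
$\left(-45655 - \frac{6613}{-28114}\right) \left(-433 + b{\left(-124,130 \right)}\right) = \left(-45655 - \frac{6613}{-28114}\right) \left(-433 + 0\right) = \left(-45655 - - \frac{6613}{28114}\right) \left(-433\right) = \left(-45655 + \frac{6613}{28114}\right) \left(-433\right) = \left(- \frac{1283538057}{28114}\right) \left(-433\right) = \frac{555771978681}{28114}$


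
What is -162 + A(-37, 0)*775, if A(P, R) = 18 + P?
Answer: -14887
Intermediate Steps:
-162 + A(-37, 0)*775 = -162 + (18 - 37)*775 = -162 - 19*775 = -162 - 14725 = -14887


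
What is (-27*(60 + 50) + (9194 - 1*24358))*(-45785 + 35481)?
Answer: 186852736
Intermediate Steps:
(-27*(60 + 50) + (9194 - 1*24358))*(-45785 + 35481) = (-27*110 + (9194 - 24358))*(-10304) = (-2970 - 15164)*(-10304) = -18134*(-10304) = 186852736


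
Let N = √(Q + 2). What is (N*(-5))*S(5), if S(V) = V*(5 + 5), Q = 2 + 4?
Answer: -500*√2 ≈ -707.11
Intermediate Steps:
Q = 6
S(V) = 10*V (S(V) = V*10 = 10*V)
N = 2*√2 (N = √(6 + 2) = √8 = 2*√2 ≈ 2.8284)
(N*(-5))*S(5) = ((2*√2)*(-5))*(10*5) = -10*√2*50 = -500*√2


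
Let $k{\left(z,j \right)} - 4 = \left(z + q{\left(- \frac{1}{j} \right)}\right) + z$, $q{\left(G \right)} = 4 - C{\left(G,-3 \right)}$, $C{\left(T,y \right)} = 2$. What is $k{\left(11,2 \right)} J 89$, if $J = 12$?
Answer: $29904$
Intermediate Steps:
$q{\left(G \right)} = 2$ ($q{\left(G \right)} = 4 - 2 = 2$)
$k{\left(z,j \right)} = 6 + 2 z$ ($k{\left(z,j \right)} = 4 + \left(\left(z + 2\right) + z\right) = 4 + \left(\left(2 + z\right) + z\right) = 4 + \left(2 + 2 z\right) = 6 + 2 z$)
$k{\left(11,2 \right)} J 89 = \left(6 + 2 \cdot 11\right) 12 \cdot 89 = \left(6 + 22\right) 12 \cdot 89 = 28 \cdot 12 \cdot 89 = 336 \cdot 89 = 29904$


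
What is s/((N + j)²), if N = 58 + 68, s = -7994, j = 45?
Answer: -7994/29241 ≈ -0.27338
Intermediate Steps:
N = 126
s/((N + j)²) = -7994/(126 + 45)² = -7994/(171²) = -7994/29241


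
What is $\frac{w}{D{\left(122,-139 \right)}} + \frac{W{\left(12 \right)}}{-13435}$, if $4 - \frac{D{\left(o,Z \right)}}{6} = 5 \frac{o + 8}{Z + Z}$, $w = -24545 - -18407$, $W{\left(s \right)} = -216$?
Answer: $- \frac{1910226399}{11836235} \approx -161.39$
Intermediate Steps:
$w = -6138$ ($w = -24545 + 18407 = -6138$)
$D{\left(o,Z \right)} = 24 - \frac{15 \left(8 + o\right)}{Z}$ ($D{\left(o,Z \right)} = 24 - 6 \cdot 5 \frac{o + 8}{Z + Z} = 24 - 6 \cdot 5 \frac{8 + o}{2 Z} = 24 - 6 \frac{5 \left(8 + o\right)}{2 Z} = 24 - \frac{15 \left(8 + o\right)}{Z}$)
$\frac{w}{D{\left(122,-139 \right)}} + \frac{W{\left(12 \right)}}{-13435} = - \frac{6138}{3 \frac{1}{-139} \left(-40 - 610 + 8 \left(-139\right)\right)} - \frac{216}{-13435} = - \frac{6138}{3 \left(- \frac{1}{139}\right) \left(-40 - 610 - 1112\right)} - - \frac{216}{13435} = - \frac{6138}{3 \left(- \frac{1}{139}\right) \left(-1762\right)} + \frac{216}{13435} = - \frac{6138}{\frac{5286}{139}} + \frac{216}{13435} = \left(-6138\right) \frac{139}{5286} + \frac{216}{13435} = - \frac{142197}{881} + \frac{216}{13435} = - \frac{1910226399}{11836235}$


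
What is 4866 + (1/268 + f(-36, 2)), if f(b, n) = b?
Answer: 1294441/268 ≈ 4830.0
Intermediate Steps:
4866 + (1/268 + f(-36, 2)) = 4866 + (1/268 - 36) = 4866 - 9647/268 = 1294441/268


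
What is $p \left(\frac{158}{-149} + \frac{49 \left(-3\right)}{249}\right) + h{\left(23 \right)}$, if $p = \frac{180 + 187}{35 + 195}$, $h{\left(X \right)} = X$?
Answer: $\frac{11585825}{568882} \approx 20.366$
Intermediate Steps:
$p = \frac{367}{230} \approx 1.5957$
$p \left(\frac{158}{-149} + \frac{49 \left(-3\right)}{249}\right) + h{\left(23 \right)} = \frac{367 \left(\frac{158}{-149} + \frac{49 \left(-3\right)}{249}\right)}{230} + 23 = \frac{367 \left(158 \left(- \frac{1}{149}\right) - \frac{49}{83}\right)}{230} + 23 = \frac{367 \left(- \frac{158}{149} - \frac{49}{83}\right)}{230} + 23 = \frac{367}{230} \left(- \frac{20415}{12367}\right) + 23 = - \frac{1498461}{568882} + 23 = \frac{11585825}{568882}$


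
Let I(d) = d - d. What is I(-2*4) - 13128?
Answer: -13128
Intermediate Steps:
I(d) = 0
I(-2*4) - 13128 = 0 - 13128 = -13128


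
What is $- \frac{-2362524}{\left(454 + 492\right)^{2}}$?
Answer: $\frac{590631}{223729} \approx 2.6399$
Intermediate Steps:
$- \frac{-2362524}{\left(454 + 492\right)^{2}} = - \frac{-2362524}{946^{2}} = - \frac{-2362524}{894916} = \left(-1\right) \left(- \frac{590631}{223729}\right) = \frac{590631}{223729}$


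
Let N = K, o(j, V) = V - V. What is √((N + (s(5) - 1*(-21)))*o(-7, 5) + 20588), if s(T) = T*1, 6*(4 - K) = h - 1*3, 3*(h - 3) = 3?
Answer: 2*√5147 ≈ 143.49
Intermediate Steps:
o(j, V) = 0
h = 4 (h = 3 + (⅓)*3 = 3 + 1 = 4)
K = 23/6 (K = 4 - (4 - 1*3)/6 = 4 - (4 - 3)/6 = 4 - ⅙*1 = 4 - ⅙ = 23/6 ≈ 3.8333)
N = 23/6 ≈ 3.8333
s(T) = T
√((N + (s(5) - 1*(-21)))*o(-7, 5) + 20588) = √((23/6 + (5 - 1*(-21)))*0 + 20588) = √((23/6 + (5 + 21))*0 + 20588) = √((23/6 + 26)*0 + 20588) = √((179/6)*0 + 20588) = √(0 + 20588) = √20588 = 2*√5147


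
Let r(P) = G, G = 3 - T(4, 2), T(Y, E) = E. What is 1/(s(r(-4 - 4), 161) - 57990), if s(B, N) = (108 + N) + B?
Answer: -1/57720 ≈ -1.7325e-5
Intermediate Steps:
G = 1 (G = 3 - 1*2 = 3 - 2 = 1)
r(P) = 1
s(B, N) = 108 + B + N
1/(s(r(-4 - 4), 161) - 57990) = 1/((108 + 1 + 161) - 57990) = 1/(270 - 57990) = 1/(-57720) = -1/57720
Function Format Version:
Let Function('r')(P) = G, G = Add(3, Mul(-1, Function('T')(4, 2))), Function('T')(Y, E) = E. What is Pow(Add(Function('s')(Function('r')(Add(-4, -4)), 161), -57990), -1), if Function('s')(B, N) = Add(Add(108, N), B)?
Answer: Rational(-1, 57720) ≈ -1.7325e-5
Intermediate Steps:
G = 1 (G = Add(3, Mul(-1, 2)) = Add(3, -2) = 1)
Function('r')(P) = 1
Function('s')(B, N) = Add(108, B, N)
Pow(Add(Function('s')(Function('r')(Add(-4, -4)), 161), -57990), -1) = Pow(Add(Add(108, 1, 161), -57990), -1) = Pow(Add(270, -57990), -1) = Pow(-57720, -1) = Rational(-1, 57720)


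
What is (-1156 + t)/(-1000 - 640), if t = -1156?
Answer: 289/205 ≈ 1.4098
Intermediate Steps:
(-1156 + t)/(-1000 - 640) = (-1156 - 1156)/(-1000 - 640) = -2312/(-1640) = -2312*(-1/1640) = 289/205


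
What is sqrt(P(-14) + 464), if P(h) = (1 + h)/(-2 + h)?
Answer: sqrt(7437)/4 ≈ 21.560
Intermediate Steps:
P(h) = (1 + h)/(-2 + h)
sqrt(P(-14) + 464) = sqrt((1 - 14)/(-2 - 14) + 464) = sqrt(-13/(-16) + 464) = sqrt(-1/16*(-13) + 464) = sqrt(13/16 + 464) = sqrt(7437/16) = sqrt(7437)/4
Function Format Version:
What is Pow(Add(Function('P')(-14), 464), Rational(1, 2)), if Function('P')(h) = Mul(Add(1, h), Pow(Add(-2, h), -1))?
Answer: Mul(Rational(1, 4), Pow(7437, Rational(1, 2))) ≈ 21.560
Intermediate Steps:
Function('P')(h) = Mul(Pow(Add(-2, h), -1), Add(1, h))
Pow(Add(Function('P')(-14), 464), Rational(1, 2)) = Pow(Add(Mul(Pow(Add(-2, -14), -1), Add(1, -14)), 464), Rational(1, 2)) = Pow(Add(Mul(Pow(-16, -1), -13), 464), Rational(1, 2)) = Pow(Add(Mul(Rational(-1, 16), -13), 464), Rational(1, 2)) = Pow(Add(Rational(13, 16), 464), Rational(1, 2)) = Pow(Rational(7437, 16), Rational(1, 2)) = Mul(Rational(1, 4), Pow(7437, Rational(1, 2)))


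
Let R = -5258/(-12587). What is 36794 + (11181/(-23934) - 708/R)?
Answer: 736165161901/20974162 ≈ 35099.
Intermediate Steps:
R = 5258/12587 (R = -5258*(-1/12587) = 5258/12587 ≈ 0.41773)
36794 + (11181/(-23934) - 708/R) = 36794 + (11181/(-23934) - 708/5258/12587) = 36794 + (11181*(-1/23934) - 708*12587/5258) = 36794 + (-3727/7978 - 4455798/2629) = 36794 - 35558154727/20974162 = 736165161901/20974162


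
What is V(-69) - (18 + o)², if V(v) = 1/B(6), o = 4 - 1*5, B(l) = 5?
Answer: -1444/5 ≈ -288.80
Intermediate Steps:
o = -1 (o = 4 - 5 = -1)
V(v) = ⅕ (V(v) = 1/5 = ⅕)
V(-69) - (18 + o)² = ⅕ - (18 - 1)² = ⅕ - 1*17² = ⅕ - 1*289 = ⅕ - 289 = -1444/5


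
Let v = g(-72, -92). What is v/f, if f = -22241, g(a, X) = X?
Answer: 4/967 ≈ 0.0041365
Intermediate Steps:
v = -92
v/f = -92/(-22241) = -92*(-1/22241) = 4/967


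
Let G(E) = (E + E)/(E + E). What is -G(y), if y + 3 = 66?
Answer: -1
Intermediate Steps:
y = 63 (y = -3 + 66 = 63)
G(E) = 1 (G(E) = (2*E)/((2*E)) = (2*E)*(1/(2*E)) = 1)
-G(y) = -1*1 = -1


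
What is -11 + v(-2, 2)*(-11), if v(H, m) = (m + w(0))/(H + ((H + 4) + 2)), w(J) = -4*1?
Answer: 0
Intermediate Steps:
w(J) = -4
v(H, m) = (-4 + m)/(6 + 2*H) (v(H, m) = (m - 4)/(H + ((H + 4) + 2)) = (-4 + m)/(H + ((4 + H) + 2)) = (-4 + m)/(H + (6 + H)) = (-4 + m)/(6 + 2*H))
-11 + v(-2, 2)*(-11) = -11 + ((-4 + 2)/(2*(3 - 2)))*(-11) = -11 + ((½)*(-2)/1)*(-11) = -11 + ((½)*1*(-2))*(-11) = -11 - 1*(-11) = -11 + 11 = 0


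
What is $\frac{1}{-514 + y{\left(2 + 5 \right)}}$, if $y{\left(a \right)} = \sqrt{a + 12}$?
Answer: $- \frac{514}{264177} - \frac{\sqrt{19}}{264177} \approx -0.0019622$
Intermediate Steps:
$y{\left(a \right)} = \sqrt{12 + a}$
$\frac{1}{-514 + y{\left(2 + 5 \right)}} = \frac{1}{-514 + \sqrt{12 + \left(2 + 5\right)}} = \frac{1}{-514 + \sqrt{12 + 7}} = \frac{1}{-514 + \sqrt{19}}$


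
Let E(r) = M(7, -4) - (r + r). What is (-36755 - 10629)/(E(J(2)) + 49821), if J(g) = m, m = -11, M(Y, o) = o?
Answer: -47384/49839 ≈ -0.95074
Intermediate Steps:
J(g) = -11
E(r) = -4 - 2*r (E(r) = -4 - (r + r) = -4 - 2*r)
(-36755 - 10629)/(E(J(2)) + 49821) = (-36755 - 10629)/((-4 - 2*(-11)) + 49821) = -47384/((-4 + 22) + 49821) = -47384/(18 + 49821) = -47384/49839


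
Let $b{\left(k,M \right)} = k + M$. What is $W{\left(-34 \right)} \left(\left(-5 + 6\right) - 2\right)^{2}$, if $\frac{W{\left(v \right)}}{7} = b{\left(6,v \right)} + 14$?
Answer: $-98$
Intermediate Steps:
$b{\left(k,M \right)} = M + k$
$W{\left(v \right)} = 140 + 7 v$ ($W{\left(v \right)} = 7 \left(\left(v + 6\right) + 14\right) = 7 \left(\left(6 + v\right) + 14\right) = 7 \left(20 + v\right) = 140 + 7 v$)
$W{\left(-34 \right)} \left(\left(-5 + 6\right) - 2\right)^{2} = \left(140 + 7 \left(-34\right)\right) \left(\left(-5 + 6\right) - 2\right)^{2} = \left(140 - 238\right) \left(1 - 2\right)^{2} = - 98 \left(-1\right)^{2} = \left(-98\right) 1 = -98$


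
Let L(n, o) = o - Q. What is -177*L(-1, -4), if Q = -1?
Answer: 531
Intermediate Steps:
L(n, o) = 1 + o (L(n, o) = o - 1*(-1) = o + 1 = 1 + o)
-177*L(-1, -4) = -177*(1 - 4) = -177*(-3) = 531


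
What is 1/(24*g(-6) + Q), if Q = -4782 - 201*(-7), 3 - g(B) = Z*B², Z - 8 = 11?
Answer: -1/19719 ≈ -5.0712e-5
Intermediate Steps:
Z = 19 (Z = 8 + 11 = 19)
g(B) = 3 - 19*B²
Q = -3375 (Q = -4782 - 1*(-1407) = -4782 + 1407 = -3375)
1/(24*g(-6) + Q) = 1/(24*(3 - 19*(-6)²) - 3375) = 1/(24*(3 - 19*36) - 3375) = 1/(24*(3 - 684) - 3375) = 1/(24*(-681) - 3375) = 1/(-16344 - 3375) = 1/(-19719) = -1/19719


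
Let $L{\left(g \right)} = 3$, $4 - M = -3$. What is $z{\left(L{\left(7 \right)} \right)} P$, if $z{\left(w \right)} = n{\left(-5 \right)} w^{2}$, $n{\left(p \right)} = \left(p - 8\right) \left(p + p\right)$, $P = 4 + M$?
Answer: $12870$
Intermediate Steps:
$M = 7$ ($M = 4 - -3 = 4 + 3 = 7$)
$P = 11$ ($P = 4 + 7 = 11$)
$n{\left(p \right)} = 2 p \left(-8 + p\right)$ ($n{\left(p \right)} = \left(-8 + p\right) 2 p = 2 p \left(-8 + p\right)$)
$z{\left(w \right)} = 130 w^{2}$ ($z{\left(w \right)} = 2 \left(-5\right) \left(-8 - 5\right) w^{2} = 2 \left(-5\right) \left(-13\right) w^{2} = 130 w^{2}$)
$z{\left(L{\left(7 \right)} \right)} P = 130 \cdot 3^{2} \cdot 11 = 130 \cdot 9 \cdot 11 = 1170 \cdot 11 = 12870$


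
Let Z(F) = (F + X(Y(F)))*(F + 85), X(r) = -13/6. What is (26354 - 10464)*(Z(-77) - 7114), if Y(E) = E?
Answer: -369315380/3 ≈ -1.2311e+8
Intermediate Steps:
X(r) = -13/6 (X(r) = -13*⅙ = -13/6)
Z(F) = (85 + F)*(-13/6 + F) (Z(F) = (F - 13/6)*(F + 85) = (-13/6 + F)*(85 + F) = (85 + F)*(-13/6 + F))
(26354 - 10464)*(Z(-77) - 7114) = (26354 - 10464)*((-1105/6 + (-77)² + (497/6)*(-77)) - 7114) = 15890*((-1105/6 + 5929 - 38269/6) - 7114) = 15890*(-1900/3 - 7114) = 15890*(-23242/3) = -369315380/3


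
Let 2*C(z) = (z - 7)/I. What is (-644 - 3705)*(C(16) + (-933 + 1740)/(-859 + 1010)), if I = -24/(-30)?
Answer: -57628599/1208 ≈ -47706.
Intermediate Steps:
I = ⅘ (I = -24*(-1/30) = ⅘ ≈ 0.80000)
C(z) = -35/8 + 5*z/8 (C(z) = ((z - 7)/(⅘))/2 = ((-7 + z)*(5/4))/2 = (-35/4 + 5*z/4)/2 = -35/8 + 5*z/8)
(-644 - 3705)*(C(16) + (-933 + 1740)/(-859 + 1010)) = (-644 - 3705)*((-35/8 + (5/8)*16) + (-933 + 1740)/(-859 + 1010)) = -4349*((-35/8 + 10) + 807/151) = -4349*(45/8 + 807*(1/151)) = -4349*(45/8 + 807/151) = -4349*13251/1208 = -57628599/1208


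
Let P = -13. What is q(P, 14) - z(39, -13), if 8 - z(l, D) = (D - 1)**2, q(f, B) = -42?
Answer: 146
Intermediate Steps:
z(l, D) = 8 - (-1 + D)**2 (z(l, D) = 8 - (D - 1)**2 = 8 - (-1 + D)**2)
q(P, 14) - z(39, -13) = -42 - (8 - (-1 - 13)**2) = -42 - (8 - 1*(-14)**2) = -42 - (8 - 1*196) = -42 - (8 - 196) = -42 - 1*(-188) = -42 + 188 = 146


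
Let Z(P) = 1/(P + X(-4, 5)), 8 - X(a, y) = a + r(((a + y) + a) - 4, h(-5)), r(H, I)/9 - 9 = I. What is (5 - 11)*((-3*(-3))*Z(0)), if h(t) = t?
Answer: 9/4 ≈ 2.2500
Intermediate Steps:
r(H, I) = 81 + 9*I
X(a, y) = -28 - a (X(a, y) = 8 - (a + (81 + 9*(-5))) = 8 - (a + (81 - 45)) = 8 - (a + 36) = 8 - (36 + a) = 8 + (-36 - a) = -28 - a)
Z(P) = 1/(-24 + P) (Z(P) = 1/(P + (-28 - 1*(-4))) = 1/(P + (-28 + 4)) = 1/(P - 24) = 1/(-24 + P))
(5 - 11)*((-3*(-3))*Z(0)) = (5 - 11)*((-3*(-3))/(-24 + 0)) = -54/(-24) = -54*(-1)/24 = -6*(-3/8) = 9/4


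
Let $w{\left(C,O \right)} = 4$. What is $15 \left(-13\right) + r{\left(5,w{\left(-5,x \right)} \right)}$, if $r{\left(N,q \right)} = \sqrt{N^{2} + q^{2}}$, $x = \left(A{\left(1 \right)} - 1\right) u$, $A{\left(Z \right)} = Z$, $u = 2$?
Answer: $-195 + \sqrt{41} \approx -188.6$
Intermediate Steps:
$x = 0$ ($x = \left(1 - 1\right) 2 = 0 \cdot 2 = 0$)
$15 \left(-13\right) + r{\left(5,w{\left(-5,x \right)} \right)} = 15 \left(-13\right) + \sqrt{5^{2} + 4^{2}} = -195 + \sqrt{25 + 16} = -195 + \sqrt{41}$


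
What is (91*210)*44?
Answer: 840840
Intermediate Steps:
(91*210)*44 = 19110*44 = 840840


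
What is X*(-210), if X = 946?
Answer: -198660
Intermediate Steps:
X*(-210) = 946*(-210) = -198660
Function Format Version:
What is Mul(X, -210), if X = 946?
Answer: -198660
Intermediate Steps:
Mul(X, -210) = Mul(946, -210) = -198660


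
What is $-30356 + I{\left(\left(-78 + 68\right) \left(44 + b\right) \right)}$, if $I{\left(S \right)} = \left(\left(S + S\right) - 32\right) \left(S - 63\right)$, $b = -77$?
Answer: $137320$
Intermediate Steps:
$I{\left(S \right)} = \left(-63 + S\right) \left(-32 + 2 S\right)$ ($I{\left(S \right)} = \left(2 S - 32\right) \left(-63 + S\right) = \left(-32 + 2 S\right) \left(-63 + S\right) = \left(-63 + S\right) \left(-32 + 2 S\right)$)
$-30356 + I{\left(\left(-78 + 68\right) \left(44 + b\right) \right)} = -30356 + \left(2016 - 158 \left(-78 + 68\right) \left(44 - 77\right) + 2 \left(\left(-78 + 68\right) \left(44 - 77\right)\right)^{2}\right) = -30356 + \left(2016 - 158 \left(\left(-10\right) \left(-33\right)\right) + 2 \left(\left(-10\right) \left(-33\right)\right)^{2}\right) = -30356 + \left(2016 - 52140 + 2 \cdot 330^{2}\right) = -30356 + \left(2016 - 52140 + 2 \cdot 108900\right) = -30356 + \left(2016 - 52140 + 217800\right) = -30356 + 167676 = 137320$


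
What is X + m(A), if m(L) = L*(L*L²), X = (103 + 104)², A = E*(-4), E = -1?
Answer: 43105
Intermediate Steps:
A = 4 (A = -1*(-4) = 4)
X = 42849 (X = 207² = 42849)
m(L) = L⁴ (m(L) = L*L³ = L⁴)
X + m(A) = 42849 + 4⁴ = 42849 + 256 = 43105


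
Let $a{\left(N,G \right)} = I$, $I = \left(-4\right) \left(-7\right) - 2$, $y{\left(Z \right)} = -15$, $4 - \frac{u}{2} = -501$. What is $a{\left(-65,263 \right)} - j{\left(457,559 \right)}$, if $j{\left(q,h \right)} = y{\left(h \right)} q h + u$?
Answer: $3830961$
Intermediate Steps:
$u = 1010$ ($u = 8 - -1002 = 8 + 1002 = 1010$)
$I = 26$ ($I = 28 - 2 = 26$)
$j{\left(q,h \right)} = 1010 - 15 h q$ ($j{\left(q,h \right)} = - 15 q h + 1010 = - 15 h q + 1010 = 1010 - 15 h q$)
$a{\left(N,G \right)} = 26$
$a{\left(-65,263 \right)} - j{\left(457,559 \right)} = 26 - \left(1010 - 8385 \cdot 457\right) = 26 - \left(1010 - 3831945\right) = 26 - -3830935 = 26 + 3830935 = 3830961$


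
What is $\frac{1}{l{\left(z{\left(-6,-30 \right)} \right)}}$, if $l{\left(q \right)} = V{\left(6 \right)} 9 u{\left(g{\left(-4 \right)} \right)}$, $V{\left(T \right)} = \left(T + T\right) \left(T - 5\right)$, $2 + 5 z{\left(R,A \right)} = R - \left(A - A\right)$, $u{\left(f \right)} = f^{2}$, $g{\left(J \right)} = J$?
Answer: $\frac{1}{1728} \approx 0.0005787$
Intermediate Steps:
$z{\left(R,A \right)} = - \frac{2}{5} + \frac{R}{5}$ ($z{\left(R,A \right)} = - \frac{2}{5} + \frac{R - \left(A - A\right)}{5} = - \frac{2}{5} + \frac{R - 0}{5} = - \frac{2}{5} + \frac{R + 0}{5} = - \frac{2}{5} + \frac{R}{5}$)
$V{\left(T \right)} = 2 T \left(-5 + T\right)$
$l{\left(q \right)} = 1728$ ($l{\left(q \right)} = 2 \cdot 6 \left(-5 + 6\right) 9 \left(-4\right)^{2} = 2 \cdot 6 \cdot 1 \cdot 9 \cdot 16 = 12 \cdot 9 \cdot 16 = 108 \cdot 16 = 1728$)
$\frac{1}{l{\left(z{\left(-6,-30 \right)} \right)}} = \frac{1}{1728}$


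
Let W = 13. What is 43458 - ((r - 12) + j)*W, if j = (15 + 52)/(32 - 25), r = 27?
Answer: 301970/7 ≈ 43139.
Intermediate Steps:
j = 67/7 ≈ 9.5714
43458 - ((r - 12) + j)*W = 43458 - ((27 - 12) + 67/7)*13 = 43458 - (15 + 67/7)*13 = 43458 - 172*13/7 = 43458 - 1*2236/7 = 43458 - 2236/7 = 301970/7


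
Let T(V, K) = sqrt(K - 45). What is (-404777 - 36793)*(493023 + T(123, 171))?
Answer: -217704166110 - 1324710*sqrt(14) ≈ -2.1771e+11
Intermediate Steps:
T(V, K) = sqrt(-45 + K)
(-404777 - 36793)*(493023 + T(123, 171)) = (-404777 - 36793)*(493023 + sqrt(-45 + 171)) = -441570*(493023 + sqrt(126)) = -441570*(493023 + 3*sqrt(14)) = -217704166110 - 1324710*sqrt(14)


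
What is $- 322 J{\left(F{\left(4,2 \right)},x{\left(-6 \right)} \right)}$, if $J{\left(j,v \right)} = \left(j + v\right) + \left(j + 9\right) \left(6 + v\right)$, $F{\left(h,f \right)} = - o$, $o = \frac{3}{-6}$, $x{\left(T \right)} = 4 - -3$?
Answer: $-42182$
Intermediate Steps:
$x{\left(T \right)} = 7$ ($x{\left(T \right)} = 4 + 3 = 7$)
$o = - \frac{1}{2}$ ($o = 3 \left(- \frac{1}{6}\right) = - \frac{1}{2} \approx -0.5$)
$F{\left(h,f \right)} = \frac{1}{2}$ ($F{\left(h,f \right)} = \left(-1\right) \left(- \frac{1}{2}\right) = \frac{1}{2}$)
$J{\left(j,v \right)} = j + v + \left(6 + v\right) \left(9 + j\right)$ ($J{\left(j,v \right)} = \left(j + v\right) + \left(9 + j\right) \left(6 + v\right) = \left(j + v\right) + \left(6 + v\right) \left(9 + j\right) = j + v + \left(6 + v\right) \left(9 + j\right)$)
$- 322 J{\left(F{\left(4,2 \right)},x{\left(-6 \right)} \right)} = - 322 \left(54 + 7 \cdot \frac{1}{2} + 10 \cdot 7 + \frac{1}{2} \cdot 7\right) = - 322 \left(54 + \frac{7}{2} + 70 + \frac{7}{2}\right) = \left(-322\right) 131 = -42182$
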